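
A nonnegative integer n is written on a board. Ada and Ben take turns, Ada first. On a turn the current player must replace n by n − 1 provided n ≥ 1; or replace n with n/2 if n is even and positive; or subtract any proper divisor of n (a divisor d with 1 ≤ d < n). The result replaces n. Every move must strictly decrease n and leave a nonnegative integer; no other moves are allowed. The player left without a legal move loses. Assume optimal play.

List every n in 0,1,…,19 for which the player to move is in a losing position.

Label each position W (a win for the player to move) or L (a loss). A position with no legal move is L; any other position is W exactly when some move reaches an L, and L when every move reaches a W.
n=0: no move → L
n=1: W (go to 0, an L position)
n=2: L (sole option 1(W) is W)
n=3: W (go to 2, an L position)
n=4: W (go to 2, an L position)
n=5: L (sole option 4(W) is W)
n=6: W (go to 5, an L position)
n=7: L (sole option 6(W) is W)
n=8: W (go to 7, an L position)
n=9: L (options 6(W), 8(W) are all W)
n=10: W (go to 5, an L position)
n=11: L (sole option 10(W) is W)
n=12: W (go to 9, an L position)
n=13: L (sole option 12(W) is W)
n=14: W (go to 7, an L position)
n=15: L (options 10(W), 12(W), 14(W) are all W)
n=16: W (go to 15, an L position)
n=17: L (sole option 16(W) is W)
n=18: W (go to 9, an L position)
n=19: L (sole option 18(W) is W)
Reading off the rows marked L gives the requested list; there are 10 such values of n.

0, 2, 5, 7, 9, 11, 13, 15, 17, 19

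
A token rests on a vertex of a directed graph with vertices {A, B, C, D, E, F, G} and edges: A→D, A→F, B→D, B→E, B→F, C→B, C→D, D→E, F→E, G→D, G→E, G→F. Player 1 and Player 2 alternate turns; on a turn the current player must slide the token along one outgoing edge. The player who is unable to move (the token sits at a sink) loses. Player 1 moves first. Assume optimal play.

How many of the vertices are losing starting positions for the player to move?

3

Use the standard recursion: the mover loses at a terminal position; elsewhere, the mover wins exactly when some move hands the opponent an L position.
Every edge goes from a vertex to one that appears earlier in the order E, D, F, B, A, G, C, so processing vertices in that order labels each vertex after all of its successors.
E: no outgoing edge → L
D: →E(L), so W
F: →E(L), so W
B: →E(L), so W
A: →F(W), D(W) — all W, so L
G: →E(L), so W
C: →B(W), D(W) — all W, so L
The L vertices are A, C, E; that is 3 in all.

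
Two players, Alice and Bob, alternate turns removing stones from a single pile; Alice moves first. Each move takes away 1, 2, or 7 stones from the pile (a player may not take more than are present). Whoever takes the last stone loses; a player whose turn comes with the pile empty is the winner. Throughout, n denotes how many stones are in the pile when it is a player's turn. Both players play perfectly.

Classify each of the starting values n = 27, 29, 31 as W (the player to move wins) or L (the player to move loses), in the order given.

Classify positions by backward induction: terminal positions (no move available) are W. From any other position, the mover wins iff some move reaches an L.
n=0: no move; the opponent has just taken the last stone and therefore loses → W
n=1: the only move is to 0(W), a W ⇒ L
n=2: can move to 1, which is L ⇒ W
n=3: can move to 1, which is L ⇒ W
n=4: moves to 3(W), 2(W); every one is W ⇒ L
n=5: can move to 4, which is L ⇒ W
n=6: can move to 4, which is L ⇒ W
n=7: moves to 6(W), 5(W), 0(W); every one is W ⇒ L
n=8: can move to 7, which is L ⇒ W
n=9: can move to 7, which is L ⇒ W
n=10: moves to 9(W), 8(W), 3(W); every one is W ⇒ L
n=11: can move to 10, which is L ⇒ W
n=12: can move to 10, which is L ⇒ W
n=13: moves to 12(W), 11(W), 6(W); every one is W ⇒ L
n=14: can move to 13, which is L ⇒ W
n=15: can move to 13, which is L ⇒ W
n=16: moves to 15(W), 14(W), 9(W); every one is W ⇒ L
n=17: can move to 16, which is L ⇒ W
n=18: can move to 16, which is L ⇒ W
n=19: moves to 18(W), 17(W), 12(W); every one is W ⇒ L
n=20: can move to 19, which is L ⇒ W
n=21: can move to 19, which is L ⇒ W
n=22: moves to 21(W), 20(W), 15(W); every one is W ⇒ L
n=23: can move to 22, which is L ⇒ W
n=24: can move to 22, which is L ⇒ W
n=25: moves to 24(W), 23(W), 18(W); every one is W ⇒ L
n=26: can move to 25, which is L ⇒ W
n=27: can move to 25, which is L ⇒ W
n=28: moves to 27(W), 26(W), 21(W); every one is W ⇒ L
n=29: can move to 28, which is L ⇒ W
n=30: can move to 28, which is L ⇒ W
n=31: moves to 30(W), 29(W), 24(W); every one is W ⇒ L

27: W, 29: W, 31: L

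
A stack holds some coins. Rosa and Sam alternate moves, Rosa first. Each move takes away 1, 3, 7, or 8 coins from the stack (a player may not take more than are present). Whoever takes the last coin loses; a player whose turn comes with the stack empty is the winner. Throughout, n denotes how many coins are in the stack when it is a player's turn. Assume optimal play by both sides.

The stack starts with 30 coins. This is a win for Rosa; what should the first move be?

Remove 8, leaving 22.

Classify positions by backward induction: terminal positions (no move available) are W. From any other position, the mover wins iff some move reaches an L.
n=0: no move; the opponent has just taken the last coin and therefore loses → W
n=1: the only move is to 0(W), a W ⇒ L
n=2: can move to 1, which is L ⇒ W
n=3: moves to 2(W), 0(W); every one is W ⇒ L
n=4: can move to 3, which is L ⇒ W
n=5: moves to 4(W), 2(W); every one is W ⇒ L
n=6: can move to 5, which is L ⇒ W
n=7: moves to 6(W), 4(W), 0(W); every one is W ⇒ L
n=8: can move to 7, which is L ⇒ W
n=9: can move to 1, which is L ⇒ W
n=10: can move to 7, which is L ⇒ W
n=11: can move to 3, which is L ⇒ W
n=12: can move to 5, which is L ⇒ W
n=13: can move to 5, which is L ⇒ W
n=14: can move to 7, which is L ⇒ W
n=15: can move to 7, which is L ⇒ W
n=16: moves to 15(W), 13(W), 9(W), 8(W); every one is W ⇒ L
n=17: can move to 16, which is L ⇒ W
n=18: moves to 17(W), 15(W), 11(W), 10(W); every one is W ⇒ L
n=19: can move to 18, which is L ⇒ W
n=20: moves to 19(W), 17(W), 13(W), 12(W); every one is W ⇒ L
n=21: can move to 20, which is L ⇒ W
n=22: moves to 21(W), 19(W), 15(W), 14(W); every one is W ⇒ L
n=23: can move to 22, which is L ⇒ W
n=24: can move to 16, which is L ⇒ W
n=25: can move to 22, which is L ⇒ W
n=26: can move to 18, which is L ⇒ W
n=27: can move to 20, which is L ⇒ W
n=28: can move to 20, which is L ⇒ W
n=29: can move to 22, which is L ⇒ W
n=30: can move to 22, which is L ⇒ W
From 30, the L positions reachable in one move are: 22.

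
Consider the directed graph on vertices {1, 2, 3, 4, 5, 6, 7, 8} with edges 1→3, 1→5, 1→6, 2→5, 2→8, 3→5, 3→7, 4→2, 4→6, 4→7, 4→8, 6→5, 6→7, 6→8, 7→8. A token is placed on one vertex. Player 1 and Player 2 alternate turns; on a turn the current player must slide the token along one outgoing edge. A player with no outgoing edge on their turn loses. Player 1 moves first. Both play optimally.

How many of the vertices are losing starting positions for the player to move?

2

Build the W/L table. Terminal = L. A non-terminal position is W if it has a move to some L; otherwise it is L.
Every edge goes from a vertex to one that appears earlier in the order 5, 8, 7, 2, 6, 3, 4, 1, so processing vertices in that order labels each vertex after all of its successors.
5: no outgoing edge → L
8: no outgoing edge → L
7: →8(L), so W
2: →8(L), so W
6: →8(L), so W
3: →5(L), so W
4: →8(L), so W
1: →5(L), so W
The L vertices are 5, 8; that is 2 in all.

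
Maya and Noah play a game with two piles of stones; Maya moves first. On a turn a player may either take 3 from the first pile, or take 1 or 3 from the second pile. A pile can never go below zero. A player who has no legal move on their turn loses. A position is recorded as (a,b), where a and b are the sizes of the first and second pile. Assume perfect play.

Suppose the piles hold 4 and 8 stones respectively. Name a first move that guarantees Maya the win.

Move to (1,8).

Positions with no move are L. A position that does have a move is losing for the player to move precisely when every available move leads to a winning position for the opponent. Fill in the labels:
No move ever increases a pile, so every position that can arise here has a ≤ 4 and b ≤ 8; it is enough to label the cells with 0 ≤ a ≤ 4 and 0 ≤ b ≤ 8.
Every move lowers a or b (never raises either), so fill the grid row by row in increasing a, and left to right within a row: each cell's successors are then already labelled.
      b=0  b=1  b=2  b=3  b=4  b=5  b=6  b=7  b=8
a=0:    L    W    L    W    L    W    L    W    L
a=1:    L    W    L    W    L    W    L    W    L
a=2:    L    W    L    W    L    W    L    W    L
a=3:    W    L    W    L    W    L    W    L    W
a=4:    W    L    W    L    W    L    W    L    W
Cells with no legal move (terminal, hence L): (0,0), (1,0), (2,0).
The remaining L cells, each justified by listing all of its moves:
(0,2): the only move is to (0,1)(W), a W ⇒ L
(0,4): moves to (0,3)(W), (0,1)(W); every one is W ⇒ L
(0,6): moves to (0,5)(W), (0,3)(W); every one is W ⇒ L
(0,8): moves to (0,7)(W), (0,5)(W); every one is W ⇒ L
(1,2): the only move is to (1,1)(W), a W ⇒ L
(1,4): moves to (1,3)(W), (1,1)(W); every one is W ⇒ L
(1,6): moves to (1,5)(W), (1,3)(W); every one is W ⇒ L
(1,8): moves to (1,7)(W), (1,5)(W); every one is W ⇒ L
(2,2): the only move is to (2,1)(W), a W ⇒ L
(2,4): moves to (2,3)(W), (2,1)(W); every one is W ⇒ L
(2,6): moves to (2,5)(W), (2,3)(W); every one is W ⇒ L
(2,8): moves to (2,7)(W), (2,5)(W); every one is W ⇒ L
(3,1): moves to (0,1)(W), (3,0)(W); every one is W ⇒ L
(3,3): moves to (0,3)(W), (3,2)(W), (3,0)(W); every one is W ⇒ L
(3,5): moves to (0,5)(W), (3,4)(W), (3,2)(W); every one is W ⇒ L
(3,7): moves to (0,7)(W), (3,6)(W), (3,4)(W); every one is W ⇒ L
(4,1): moves to (1,1)(W), (4,0)(W); every one is W ⇒ L
(4,3): moves to (1,3)(W), (4,2)(W), (4,0)(W); every one is W ⇒ L
(4,5): moves to (1,5)(W), (4,4)(W), (4,2)(W); every one is W ⇒ L
(4,7): moves to (1,7)(W), (4,6)(W), (4,4)(W); every one is W ⇒ L
Every other cell has at least one move into one of the L cells above, so it is W.
From (4,8), the L positions reachable in one move are: (1,8), (4,7), (4,5). Any move reaching one of these is winning.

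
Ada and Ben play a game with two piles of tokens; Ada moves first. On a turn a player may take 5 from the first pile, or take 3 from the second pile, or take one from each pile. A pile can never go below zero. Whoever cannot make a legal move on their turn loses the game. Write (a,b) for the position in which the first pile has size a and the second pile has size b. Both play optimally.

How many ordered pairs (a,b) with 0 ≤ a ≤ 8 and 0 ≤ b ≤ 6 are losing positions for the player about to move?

29

Work bottom-up. With no move the player to move loses. Otherwise the position is W if at least one move leads to an L position for the opponent, and L if every move leads to a W.
Every move lowers a or b (never raises either), so fill the grid row by row in increasing a, and left to right within a row: each cell's successors are then already labelled.
      b=0  b=1  b=2  b=3  b=4  b=5  b=6
a=0:    L    L    L    W    W    W    L
a=1:    L    W    W    W    L    L    L
a=2:    L    W    L    W    L    W    W
a=3:    L    W    L    W    L    W    L
a=4:    L    W    L    W    L    W    L
a=5:    W    W    W    W    L    W    W
a=6:    W    L    L    L    W    W    W
a=7:    W    L    W    W    W    L    L
a=8:    W    L    W    L    W    L    W
Cells with no legal move (terminal, hence L): (0,0), (0,1), (0,2), (1,0), (2,0), (3,0), (4,0).
The remaining L cells, each justified by listing all of its moves:
(0,6): only reaches (0,3)(W), which is W → L
(1,4): only reaches (1,1)(W), (0,3)(W), all W → L
(1,5): only reaches (1,2)(W), (0,4)(W), all W → L
(1,6): only reaches (1,3)(W), (0,5)(W), all W → L
(2,2): only reaches (1,1)(W), which is W → L
(2,4): only reaches (2,1)(W), (1,3)(W), all W → L
(3,2): only reaches (2,1)(W), which is W → L
(3,4): only reaches (3,1)(W), (2,3)(W), all W → L
(3,6): only reaches (3,3)(W), (2,5)(W), all W → L
(4,2): only reaches (3,1)(W), which is W → L
(4,4): only reaches (4,1)(W), (3,3)(W), all W → L
(4,6): only reaches (4,3)(W), (3,5)(W), all W → L
(5,4): only reaches (0,4)(W), (5,1)(W), (4,3)(W), all W → L
(6,1): only reaches (1,1)(W), (5,0)(W), all W → L
(6,2): only reaches (1,2)(W), (5,1)(W), all W → L
(6,3): only reaches (1,3)(W), (6,0)(W), (5,2)(W), all W → L
(7,1): only reaches (2,1)(W), (6,0)(W), all W → L
(7,5): only reaches (2,5)(W), (7,2)(W), (6,4)(W), all W → L
(7,6): only reaches (2,6)(W), (7,3)(W), (6,5)(W), all W → L
(8,1): only reaches (3,1)(W), (7,0)(W), all W → L
(8,3): only reaches (3,3)(W), (8,0)(W), (7,2)(W), all W → L
(8,5): only reaches (3,5)(W), (8,2)(W), (7,4)(W), all W → L
Every other cell has at least one move into one of the L cells above, so it is W.
L cells per row: a=0: 4, a=1: 4, a=2: 3, a=3: 4, a=4: 4, a=5: 1, a=6: 3, a=7: 3, a=8: 3; total 29.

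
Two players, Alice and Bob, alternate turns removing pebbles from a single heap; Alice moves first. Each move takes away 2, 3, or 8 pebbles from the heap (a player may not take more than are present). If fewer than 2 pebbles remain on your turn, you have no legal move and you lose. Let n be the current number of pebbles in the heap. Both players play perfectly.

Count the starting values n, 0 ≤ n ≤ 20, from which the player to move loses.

9

Classify positions by backward induction: terminal positions (no move available) are L. From any other position, the mover wins iff some move reaches an L.
n=0: no move → L
n=1: no move → L
n=2: reaches L-position 0 → W
n=3: reaches L-position 1 → W
n=4: reaches L-position 1 → W
n=5: only reaches 3(W), 2(W), all W → L
n=6: only reaches 4(W), 3(W), all W → L
n=7: reaches L-position 5 → W
n=8: reaches L-position 6 → W
n=9: reaches L-position 6 → W
n=10: only reaches 8(W), 7(W), 2(W), all W → L
n=11: only reaches 9(W), 8(W), 3(W), all W → L
n=12: reaches L-position 10 → W
n=13: reaches L-position 11 → W
n=14: reaches L-position 11 → W
n=15: only reaches 13(W), 12(W), 7(W), all W → L
n=16: only reaches 14(W), 13(W), 8(W), all W → L
n=17: reaches L-position 15 → W
n=18: reaches L-position 16 → W
n=19: reaches L-position 16 → W
n=20: only reaches 18(W), 17(W), 12(W), all W → L
L entries with 0 ≤ n ≤ 20: n = 0, 1, 5, 6, 10, 11, 15, 16, 20; that makes 9.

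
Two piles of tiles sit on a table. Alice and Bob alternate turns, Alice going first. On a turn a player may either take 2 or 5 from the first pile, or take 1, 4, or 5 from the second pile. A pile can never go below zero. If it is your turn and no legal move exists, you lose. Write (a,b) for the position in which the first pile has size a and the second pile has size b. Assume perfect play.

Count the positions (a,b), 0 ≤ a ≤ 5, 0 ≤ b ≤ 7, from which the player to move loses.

Classify positions by backward induction: terminal positions (no move available) are L. From any other position, the mover wins iff some move reaches an L.
Every move lowers a or b (never raises either), so fill the grid row by row in increasing a, and left to right within a row: each cell's successors are then already labelled.
      b=0  b=1  b=2  b=3  b=4  b=5  b=6  b=7
a=0:    L    W    L    W    W    W    W    W
a=1:    L    W    L    W    W    W    W    W
a=2:    W    L    W    L    W    W    W    W
a=3:    W    L    W    L    W    W    W    W
a=4:    L    W    L    W    W    W    W    W
a=5:    W    W    W    W    L    W    L    W
Cells with no legal move (terminal, hence L): (0,0), (1,0).
The remaining L cells, each justified by listing all of its moves:
(0,2): the only move is to (0,1)(W), a W ⇒ L
(1,2): the only move is to (1,1)(W), a W ⇒ L
(2,1): moves to (0,1)(W), (2,0)(W); every one is W ⇒ L
(2,3): moves to (0,3)(W), (2,2)(W); every one is W ⇒ L
(3,1): moves to (1,1)(W), (3,0)(W); every one is W ⇒ L
(3,3): moves to (1,3)(W), (3,2)(W); every one is W ⇒ L
(4,0): the only move is to (2,0)(W), a W ⇒ L
(4,2): moves to (2,2)(W), (4,1)(W); every one is W ⇒ L
(5,4): moves to (3,4)(W), (0,4)(W), (5,3)(W), (5,0)(W); every one is W ⇒ L
(5,6): moves to (3,6)(W), (0,6)(W), (5,5)(W), (5,2)(W), (5,1)(W); every one is W ⇒ L
Every other cell has at least one move into one of the L cells above, so it is W.
L cells per row: a=0: 2, a=1: 2, a=2: 2, a=3: 2, a=4: 2, a=5: 2; total 12.

12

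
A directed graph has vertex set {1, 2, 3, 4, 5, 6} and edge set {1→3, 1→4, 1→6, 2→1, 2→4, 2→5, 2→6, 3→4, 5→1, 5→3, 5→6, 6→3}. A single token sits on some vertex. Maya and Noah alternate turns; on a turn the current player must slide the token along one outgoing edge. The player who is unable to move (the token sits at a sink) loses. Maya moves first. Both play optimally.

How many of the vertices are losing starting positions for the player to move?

Work bottom-up. With no move the player to move loses. Otherwise the position is W if at least one move leads to an L position for the opponent, and L if every move leads to a W.
Every edge goes from a vertex to one that appears earlier in the order 4, 3, 6, 1, 5, 2, so processing vertices in that order labels each vertex after all of its successors.
4: no outgoing edge → L
3: →4(L), so W
6: →3(W) only, which is W, so L
1: →6(L), so W
5: →6(L), so W
2: →6(L), so W
The L vertices are 4, 6; that is 2 in all.

2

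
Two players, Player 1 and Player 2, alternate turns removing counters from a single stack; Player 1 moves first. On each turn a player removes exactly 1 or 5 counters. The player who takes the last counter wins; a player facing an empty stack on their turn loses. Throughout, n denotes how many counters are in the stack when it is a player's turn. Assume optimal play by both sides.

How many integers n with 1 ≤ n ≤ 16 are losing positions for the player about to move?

8

Classify positions by backward induction: terminal positions (no move available) are L. From any other position, the mover wins iff some move reaches an L.
n=0: no move → L
n=1: →0(L), so W
n=2: →1(W) only, which is W, so L
n=3: →2(L), so W
n=4: →3(W) only, which is W, so L
n=5: →4(L), so W
n=6: →5(W), 1(W) — all W, so L
n=7: →6(L), so W
n=8: →7(W), 3(W) — all W, so L
n=9: →8(L), so W
n=10: →9(W), 5(W) — all W, so L
n=11: →10(L), so W
n=12: →11(W), 7(W) — all W, so L
n=13: →12(L), so W
n=14: →13(W), 9(W) — all W, so L
n=15: →14(L), so W
n=16: →15(W), 11(W) — all W, so L
L entries with 1 ≤ n ≤ 16 (n=0 is outside the asked range and is not counted): n = 2, 4, 6, 8, 10, 12, 14, 16; that makes 8.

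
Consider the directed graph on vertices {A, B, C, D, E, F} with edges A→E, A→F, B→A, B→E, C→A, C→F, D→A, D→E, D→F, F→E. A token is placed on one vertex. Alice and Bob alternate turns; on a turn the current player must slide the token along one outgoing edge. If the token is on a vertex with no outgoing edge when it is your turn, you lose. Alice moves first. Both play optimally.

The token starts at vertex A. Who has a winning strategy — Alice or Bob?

Compute win/loss labels from the base case upward. A position with no move is L. Any other position is W if it can reach an L in one move, else L.
Every edge goes from a vertex to one that appears earlier in the order E, F, A, B, D, C, so processing vertices in that order labels each vertex after all of its successors.
E: no outgoing edge → L
F: →E(L), so W
A: →E(L), so W
B: →E(L), so W
D: →E(L), so W
C: →A(W), F(W) — all W, so L
The starting position A is W: Alice should move to E, handing over an L position.

Alice wins.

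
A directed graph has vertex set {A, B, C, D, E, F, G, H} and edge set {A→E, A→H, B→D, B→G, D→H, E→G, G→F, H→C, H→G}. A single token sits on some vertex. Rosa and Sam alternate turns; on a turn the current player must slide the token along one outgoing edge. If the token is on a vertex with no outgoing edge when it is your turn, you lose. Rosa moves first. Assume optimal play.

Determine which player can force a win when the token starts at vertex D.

Compute win/loss labels from the base case upward. A position with no move is L. Any other position is W if it can reach an L in one move, else L.
Every edge goes from a vertex to one that appears earlier in the order F, C, G, H, D, E, B, A, so processing vertices in that order labels each vertex after all of its successors.
F: no outgoing edge → L
C: no outgoing edge → L
G: can move to F, which is L ⇒ W
H: can move to C, which is L ⇒ W
D: the only move is to H(W), a W ⇒ L
E: the only move is to G(W), a W ⇒ L
B: can move to D, which is L ⇒ W
A: can move to E, which is L ⇒ W
Every move from D reaches a W position, so the mover loses.

Sam wins.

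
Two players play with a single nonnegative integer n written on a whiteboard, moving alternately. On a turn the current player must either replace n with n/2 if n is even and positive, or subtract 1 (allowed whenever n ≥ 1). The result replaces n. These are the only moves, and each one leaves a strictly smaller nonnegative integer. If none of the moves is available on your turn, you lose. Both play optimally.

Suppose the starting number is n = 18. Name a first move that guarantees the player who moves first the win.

Build the W/L table. Terminal = L. A non-terminal position is W if it has a move to some L; otherwise it is L.
n=0: no move → L
n=1: →0(L), so W
n=2: →1(W) only, which is W, so L
n=3: →2(L), so W
n=4: →2(L), so W
n=5: →4(W) only, which is W, so L
n=6: →5(L), so W
n=7: →6(W) only, which is W, so L
n=8: →7(L), so W
n=9: →8(W) only, which is W, so L
n=10: →5(L), so W
n=11: →10(W) only, which is W, so L
n=12: →11(L), so W
n=13: →12(W) only, which is W, so L
n=14: →7(L), so W
n=15: →14(W) only, which is W, so L
n=16: →15(L), so W
n=17: →16(W) only, which is W, so L
n=18: →9(L), so W
From 18, the L positions reachable in one move are: 9, 17. Any move reaching one of these is winning.

Move to 9.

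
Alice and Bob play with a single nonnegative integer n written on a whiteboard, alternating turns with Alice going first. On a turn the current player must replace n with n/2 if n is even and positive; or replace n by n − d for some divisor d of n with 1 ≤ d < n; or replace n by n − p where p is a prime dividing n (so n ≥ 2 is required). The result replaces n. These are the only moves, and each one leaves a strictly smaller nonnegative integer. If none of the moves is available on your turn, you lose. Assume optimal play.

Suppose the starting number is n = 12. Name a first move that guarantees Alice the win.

Move to 9.

Build the W/L table. Terminal = L. A non-terminal position is W if it has a move to some L; otherwise it is L.
n=0: no move → L
n=1: no move → L
n=2: →0(L), so W
n=3: →0(L), so W
n=4: →2(W), 3(W) — all W, so L
n=5: →0(L), so W
n=6: →4(L), so W
n=7: →0(L), so W
n=8: →4(L), so W
n=9: →6(W), 8(W) — all W, so L
n=10: →9(L), so W
n=11: →0(L), so W
n=12: →9(L), so W
From 12, the L positions reachable in one move are: 9.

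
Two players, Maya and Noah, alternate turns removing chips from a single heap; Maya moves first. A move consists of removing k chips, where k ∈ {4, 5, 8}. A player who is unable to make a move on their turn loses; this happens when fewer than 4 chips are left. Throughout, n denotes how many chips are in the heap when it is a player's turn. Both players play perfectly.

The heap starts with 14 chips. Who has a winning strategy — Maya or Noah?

Noah wins.

Work bottom-up. With no move the player to move loses. Otherwise the position is W if at least one move leads to an L position for the opponent, and L if every move leads to a W.
n=0: no move → L
n=1: no move → L
n=2: no move → L
n=3: no move → L
n=4: →0(L), so W
n=5: →1(L), so W
n=6: →2(L), so W
n=7: →3(L), so W
n=8: →3(L), so W
n=9: →1(L), so W
n=10: →2(L), so W
n=11: →3(L), so W
n=12: →8(W), 7(W), 4(W) — all W, so L
n=13: →9(W), 8(W), 5(W) — all W, so L
n=14: →10(W), 9(W), 6(W) — all W, so L
The starting position 14 is L: whatever Maya does, the opponent receives a W position.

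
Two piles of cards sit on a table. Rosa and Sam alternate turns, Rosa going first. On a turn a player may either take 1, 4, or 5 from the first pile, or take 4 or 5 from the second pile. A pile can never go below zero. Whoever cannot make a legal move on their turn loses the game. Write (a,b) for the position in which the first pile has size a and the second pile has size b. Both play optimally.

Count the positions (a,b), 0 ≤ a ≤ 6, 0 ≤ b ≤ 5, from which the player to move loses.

Build the W/L table. Terminal = L. A non-terminal position is W if it has a move to some L; otherwise it is L.
Every move lowers a or b (never raises either), so fill the grid row by row in increasing a, and left to right within a row: each cell's successors are then already labelled.
      b=0  b=1  b=2  b=3  b=4  b=5
a=0:    L    L    L    L    W    W
a=1:    W    W    W    W    L    L
a=2:    L    L    L    L    W    W
a=3:    W    W    W    W    L    L
a=4:    W    W    W    W    W    W
a=5:    W    W    W    W    W    W
a=6:    W    W    W    W    W    W
Cells with no legal move (terminal, hence L): (0,0), (0,1), (0,2), (0,3).
The remaining L cells, each justified by listing all of its moves:
(1,4): L (options (0,4)(W), (1,0)(W) are all W)
(1,5): L (options (0,5)(W), (1,1)(W), (1,0)(W) are all W)
(2,0): L (sole option (1,0)(W) is W)
(2,1): L (sole option (1,1)(W) is W)
(2,2): L (sole option (1,2)(W) is W)
(2,3): L (sole option (1,3)(W) is W)
(3,4): L (options (2,4)(W), (3,0)(W) are all W)
(3,5): L (options (2,5)(W), (3,1)(W), (3,0)(W) are all W)
Every other cell has at least one move into one of the L cells above, so it is W.
L cells per row: a=0: 4, a=1: 2, a=2: 4, a=3: 2, a=4: 0, a=5: 0, a=6: 0; total 12.

12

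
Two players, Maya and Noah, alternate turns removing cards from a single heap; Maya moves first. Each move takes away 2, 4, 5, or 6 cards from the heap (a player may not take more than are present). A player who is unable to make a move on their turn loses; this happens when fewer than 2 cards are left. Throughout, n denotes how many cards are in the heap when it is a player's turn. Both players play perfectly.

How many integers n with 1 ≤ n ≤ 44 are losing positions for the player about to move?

11

Classify positions by backward induction: terminal positions (no move available) are L. From any other position, the mover wins iff some move reaches an L.
n=0: no move → L
n=1: no move → L
n=2: reaches L-position 0 → W
n=3: reaches L-position 1 → W
n=4: reaches L-position 0 → W
n=5: reaches L-position 1 → W
n=6: reaches L-position 1 → W
n=7: reaches L-position 1 → W
n=8: only reaches 6(W), 4(W), 3(W), 2(W), all W → L
n=9: only reaches 7(W), 5(W), 4(W), 3(W), all W → L
n=10: reaches L-position 8 → W
n=11: reaches L-position 9 → W
n=12: reaches L-position 8 → W
n=13: reaches L-position 9 → W
n=14: reaches L-position 9 → W
n=15: reaches L-position 9 → W
n=16: only reaches 14(W), 12(W), 11(W), 10(W), all W → L
n=17: only reaches 15(W), 13(W), 12(W), 11(W), all W → L
n=18: reaches L-position 16 → W
n=19: reaches L-position 17 → W
n=20: reaches L-position 16 → W
n=21: reaches L-position 17 → W
n=22: reaches L-position 17 → W
n=23: reaches L-position 17 → W
n=24: only reaches 22(W), 20(W), 19(W), 18(W), all W → L
n=25: only reaches 23(W), 21(W), 20(W), 19(W), all W → L
n=26: reaches L-position 24 → W
n=27: reaches L-position 25 → W
n=28: reaches L-position 24 → W
n=29: reaches L-position 25 → W
n=30: reaches L-position 25 → W
n=31: reaches L-position 25 → W
n=32: only reaches 30(W), 28(W), 27(W), 26(W), all W → L
n=33: only reaches 31(W), 29(W), 28(W), 27(W), all W → L
n=34: reaches L-position 32 → W
n=35: reaches L-position 33 → W
n=36: reaches L-position 32 → W
n=37: reaches L-position 33 → W
n=38: reaches L-position 33 → W
n=39: reaches L-position 33 → W
n=40: only reaches 38(W), 36(W), 35(W), 34(W), all W → L
n=41: only reaches 39(W), 37(W), 36(W), 35(W), all W → L
n=42: reaches L-position 40 → W
n=43: reaches L-position 41 → W
n=44: reaches L-position 40 → W
L entries with 1 ≤ n ≤ 44 (n=0 is outside the asked range and is not counted): n = 1, 8, 9, 16, 17, 24, 25, 32, 33, 40, 41; that makes 11.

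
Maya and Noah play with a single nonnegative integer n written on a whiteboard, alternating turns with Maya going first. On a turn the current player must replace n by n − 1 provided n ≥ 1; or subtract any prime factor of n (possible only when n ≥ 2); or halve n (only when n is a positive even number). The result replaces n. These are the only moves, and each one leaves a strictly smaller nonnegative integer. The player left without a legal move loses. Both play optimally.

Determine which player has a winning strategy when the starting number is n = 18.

Maya wins.

Label each position W (a win for the player to move) or L (a loss). A position with no legal move is L; any other position is W exactly when some move reaches an L, and L when every move reaches a W.
n=0: no move → L
n=1: reaches L-position 0 → W
n=2: reaches L-position 0 → W
n=3: reaches L-position 0 → W
n=4: only reaches 2(W), 3(W), all W → L
n=5: reaches L-position 0 → W
n=6: reaches L-position 4 → W
n=7: reaches L-position 0 → W
n=8: reaches L-position 4 → W
n=9: only reaches 6(W), 8(W), all W → L
n=10: reaches L-position 9 → W
n=11: reaches L-position 0 → W
n=12: reaches L-position 9 → W
n=13: reaches L-position 0 → W
n=14: only reaches 7(W), 12(W), 13(W), all W → L
n=15: reaches L-position 14 → W
n=16: reaches L-position 14 → W
n=17: reaches L-position 0 → W
n=18: reaches L-position 9 → W
The starting position 18 is W: Maya should move to 9, handing over an L position.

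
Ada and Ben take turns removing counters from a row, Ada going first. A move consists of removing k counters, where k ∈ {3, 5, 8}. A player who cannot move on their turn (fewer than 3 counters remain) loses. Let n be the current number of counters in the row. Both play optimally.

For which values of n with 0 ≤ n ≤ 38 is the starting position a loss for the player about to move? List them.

0, 1, 2, 11, 12, 13, 22, 23, 24, 33, 34, 35

Positions with no move are L. A position that does have a move is losing for the player to move precisely when every available move leads to a winning position for the opponent. Fill in the labels:
n=0: no move → L
n=1: no move → L
n=2: no move → L
n=3: W (go to 0, an L position)
n=4: W (go to 1, an L position)
n=5: W (go to 2, an L position)
n=6: W (go to 1, an L position)
n=7: W (go to 2, an L position)
n=8: W (go to 0, an L position)
n=9: W (go to 1, an L position)
n=10: W (go to 2, an L position)
n=11: L (options 8(W), 6(W), 3(W) are all W)
n=12: L (options 9(W), 7(W), 4(W) are all W)
n=13: L (options 10(W), 8(W), 5(W) are all W)
n=14: W (go to 11, an L position)
n=15: W (go to 12, an L position)
n=16: W (go to 13, an L position)
n=17: W (go to 12, an L position)
n=18: W (go to 13, an L position)
n=19: W (go to 11, an L position)
n=20: W (go to 12, an L position)
n=21: W (go to 13, an L position)
n=22: L (options 19(W), 17(W), 14(W) are all W)
n=23: L (options 20(W), 18(W), 15(W) are all W)
n=24: L (options 21(W), 19(W), 16(W) are all W)
n=25: W (go to 22, an L position)
n=26: W (go to 23, an L position)
n=27: W (go to 24, an L position)
n=28: W (go to 23, an L position)
n=29: W (go to 24, an L position)
n=30: W (go to 22, an L position)
n=31: W (go to 23, an L position)
n=32: W (go to 24, an L position)
n=33: L (options 30(W), 28(W), 25(W) are all W)
n=34: L (options 31(W), 29(W), 26(W) are all W)
n=35: L (options 32(W), 30(W), 27(W) are all W)
n=36: W (go to 33, an L position)
n=37: W (go to 34, an L position)
n=38: W (go to 35, an L position)
Reading off the rows marked L gives the requested list; there are 12 such values of n.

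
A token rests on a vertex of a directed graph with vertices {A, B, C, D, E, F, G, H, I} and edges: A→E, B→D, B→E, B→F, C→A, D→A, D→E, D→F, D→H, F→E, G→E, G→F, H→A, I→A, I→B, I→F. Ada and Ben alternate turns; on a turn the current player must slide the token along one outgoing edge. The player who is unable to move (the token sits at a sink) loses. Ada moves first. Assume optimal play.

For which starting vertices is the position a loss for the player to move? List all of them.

Positions with no move are L. A position that does have a move is losing for the player to move precisely when every available move leads to a winning position for the opponent. Fill in the labels:
Every edge goes from a vertex to one that appears earlier in the order E, A, H, F, D, G, C, B, I, so processing vertices in that order labels each vertex after all of its successors.
E: no outgoing edge → L
A: reaches L-position E → W
H: only reaches A(W), which is W → L
F: reaches L-position E → W
D: reaches L-position H → W
G: reaches L-position E → W
C: only reaches A(W), which is W → L
B: reaches L-position E → W
I: only reaches B(W), F(W), A(W), all W → L
The losing starting vertices are exactly the entries labelled L in this table (4 of them).

C, E, H, I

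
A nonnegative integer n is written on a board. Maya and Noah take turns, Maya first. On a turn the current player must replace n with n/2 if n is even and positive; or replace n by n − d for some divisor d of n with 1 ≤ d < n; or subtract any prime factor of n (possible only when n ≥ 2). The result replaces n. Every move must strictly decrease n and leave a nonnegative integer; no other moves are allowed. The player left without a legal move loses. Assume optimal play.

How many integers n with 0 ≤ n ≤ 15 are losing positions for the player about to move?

5

Positions with no move are L. A position that does have a move is losing for the player to move precisely when every available move leads to a winning position for the opponent. Fill in the labels:
n=0: no move → L
n=1: no move → L
n=2: W (go to 0, an L position)
n=3: W (go to 0, an L position)
n=4: L (options 2(W), 3(W) are all W)
n=5: W (go to 0, an L position)
n=6: W (go to 4, an L position)
n=7: W (go to 0, an L position)
n=8: W (go to 4, an L position)
n=9: L (options 6(W), 8(W) are all W)
n=10: W (go to 9, an L position)
n=11: W (go to 0, an L position)
n=12: W (go to 9, an L position)
n=13: W (go to 0, an L position)
n=14: L (options 7(W), 12(W), 13(W) are all W)
n=15: W (go to 14, an L position)
L entries with 0 ≤ n ≤ 15: n = 0, 1, 4, 9, 14; that makes 5.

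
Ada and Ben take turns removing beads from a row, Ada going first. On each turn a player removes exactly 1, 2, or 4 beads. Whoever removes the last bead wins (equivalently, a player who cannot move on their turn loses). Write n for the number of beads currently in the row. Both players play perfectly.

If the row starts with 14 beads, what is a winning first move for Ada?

Remove 2, leaving 12.

Use the standard recursion: the mover loses at a terminal position; elsewhere, the mover wins exactly when some move hands the opponent an L position.
n=0: no move → L
n=1: W (go to 0, an L position)
n=2: W (go to 0, an L position)
n=3: L (options 2(W), 1(W) are all W)
n=4: W (go to 3, an L position)
n=5: W (go to 3, an L position)
n=6: L (options 5(W), 4(W), 2(W) are all W)
n=7: W (go to 6, an L position)
n=8: W (go to 6, an L position)
n=9: L (options 8(W), 7(W), 5(W) are all W)
n=10: W (go to 9, an L position)
n=11: W (go to 9, an L position)
n=12: L (options 11(W), 10(W), 8(W) are all W)
n=13: W (go to 12, an L position)
n=14: W (go to 12, an L position)
From 14, the L positions reachable in one move are: 12.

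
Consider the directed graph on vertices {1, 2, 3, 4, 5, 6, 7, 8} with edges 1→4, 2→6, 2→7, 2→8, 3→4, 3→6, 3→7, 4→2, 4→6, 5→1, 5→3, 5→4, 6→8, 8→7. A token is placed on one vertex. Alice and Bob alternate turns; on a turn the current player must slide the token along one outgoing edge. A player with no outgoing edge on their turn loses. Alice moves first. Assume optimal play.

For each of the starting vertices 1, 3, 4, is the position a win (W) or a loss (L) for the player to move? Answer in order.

1: L, 3: W, 4: W

Compute win/loss labels from the base case upward. A position with no move is L. Any other position is W if it can reach an L in one move, else L.
Every edge goes from a vertex to one that appears earlier in the order 7, 8, 6, 2, 4, 1, 3, 5, so processing vertices in that order labels each vertex after all of its successors.
7: no outgoing edge → L
8: reaches L-position 7 → W
6: only reaches 8(W), which is W → L
2: reaches L-position 6 → W
4: reaches L-position 6 → W
1: only reaches 4(W), which is W → L
3: reaches L-position 6 → W
5: reaches L-position 1 → W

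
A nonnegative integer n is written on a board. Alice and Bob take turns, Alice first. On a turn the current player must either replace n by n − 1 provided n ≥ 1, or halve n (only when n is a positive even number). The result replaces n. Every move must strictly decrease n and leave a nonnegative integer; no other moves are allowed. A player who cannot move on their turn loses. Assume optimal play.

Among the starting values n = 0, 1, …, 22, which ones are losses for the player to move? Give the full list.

0, 2, 5, 7, 9, 11, 13, 15, 17, 19, 21

Compute win/loss labels from the base case upward. A position with no move is L. Any other position is W if it can reach an L in one move, else L.
n=0: no move → L
n=1: can move to 0, which is L ⇒ W
n=2: the only move is to 1(W), a W ⇒ L
n=3: can move to 2, which is L ⇒ W
n=4: can move to 2, which is L ⇒ W
n=5: the only move is to 4(W), a W ⇒ L
n=6: can move to 5, which is L ⇒ W
n=7: the only move is to 6(W), a W ⇒ L
n=8: can move to 7, which is L ⇒ W
n=9: the only move is to 8(W), a W ⇒ L
n=10: can move to 5, which is L ⇒ W
n=11: the only move is to 10(W), a W ⇒ L
n=12: can move to 11, which is L ⇒ W
n=13: the only move is to 12(W), a W ⇒ L
n=14: can move to 7, which is L ⇒ W
n=15: the only move is to 14(W), a W ⇒ L
n=16: can move to 15, which is L ⇒ W
n=17: the only move is to 16(W), a W ⇒ L
n=18: can move to 9, which is L ⇒ W
n=19: the only move is to 18(W), a W ⇒ L
n=20: can move to 19, which is L ⇒ W
n=21: the only move is to 20(W), a W ⇒ L
n=22: can move to 11, which is L ⇒ W
Reading off the rows marked L gives the requested list; there are 11 such values of n.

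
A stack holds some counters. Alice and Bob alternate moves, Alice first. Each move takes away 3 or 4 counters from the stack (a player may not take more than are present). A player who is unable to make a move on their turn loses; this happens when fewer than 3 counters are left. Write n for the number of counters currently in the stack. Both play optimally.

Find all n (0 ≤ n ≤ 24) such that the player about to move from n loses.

Build the W/L table. Terminal = L. A non-terminal position is W if it has a move to some L; otherwise it is L.
n=0: no move → L
n=1: no move → L
n=2: no move → L
n=3: W (go to 0, an L position)
n=4: W (go to 1, an L position)
n=5: W (go to 2, an L position)
n=6: W (go to 2, an L position)
n=7: L (options 4(W), 3(W) are all W)
n=8: L (options 5(W), 4(W) are all W)
n=9: L (options 6(W), 5(W) are all W)
n=10: W (go to 7, an L position)
n=11: W (go to 8, an L position)
n=12: W (go to 9, an L position)
n=13: W (go to 9, an L position)
n=14: L (options 11(W), 10(W) are all W)
n=15: L (options 12(W), 11(W) are all W)
n=16: L (options 13(W), 12(W) are all W)
n=17: W (go to 14, an L position)
n=18: W (go to 15, an L position)
n=19: W (go to 16, an L position)
n=20: W (go to 16, an L position)
n=21: L (options 18(W), 17(W) are all W)
n=22: L (options 19(W), 18(W) are all W)
n=23: L (options 20(W), 19(W) are all W)
n=24: W (go to 21, an L position)
Reading off the rows marked L gives the requested list; there are 12 such values of n.

0, 1, 2, 7, 8, 9, 14, 15, 16, 21, 22, 23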